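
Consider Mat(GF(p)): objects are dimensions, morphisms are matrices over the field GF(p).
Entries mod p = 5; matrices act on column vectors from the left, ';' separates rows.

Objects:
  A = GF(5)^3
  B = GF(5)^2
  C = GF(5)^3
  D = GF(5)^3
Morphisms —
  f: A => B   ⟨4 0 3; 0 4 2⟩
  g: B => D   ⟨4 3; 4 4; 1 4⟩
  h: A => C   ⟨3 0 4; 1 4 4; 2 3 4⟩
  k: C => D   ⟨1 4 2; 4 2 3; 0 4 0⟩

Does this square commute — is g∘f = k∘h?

Answer: DOES NOT COMMUTE

Trace:
1) trace f;g:
  e0=(1,0,0) f=>(4,0) g=>(1,1,4)
  e1=(0,1,0) f=>(0,4) g=>(2,1,1)
  e2=(0,0,1) f=>(3,2) g=>(3,0,1)
  result₁ = ⟨1 2 3; 1 1 0; 4 1 1⟩
2) trace h;k:
  e0=(1,0,0) h=>(3,1,2) k=>(1,0,4)
  e1=(0,1,0) h=>(0,4,3) k=>(2,2,1)
  e2=(0,0,1) h=>(4,4,4) k=>(3,1,1)
  result₂ = ⟨1 2 3; 0 2 1; 4 1 1⟩
Equal? differ; not commutative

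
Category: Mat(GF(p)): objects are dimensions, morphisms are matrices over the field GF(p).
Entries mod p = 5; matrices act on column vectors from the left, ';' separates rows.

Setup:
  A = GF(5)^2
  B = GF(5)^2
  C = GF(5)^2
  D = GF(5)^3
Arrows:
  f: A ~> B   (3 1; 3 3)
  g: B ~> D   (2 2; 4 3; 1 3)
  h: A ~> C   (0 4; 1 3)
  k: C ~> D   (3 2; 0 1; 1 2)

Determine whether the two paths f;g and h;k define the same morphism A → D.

Answer: COMMUTES

Work:
Along f;g (path 1):
  e0=[1,0] f~>[3,3] g~>[2,1,2]
  e1=[0,1] f~>[1,3] g~>[3,3,0]
  result₁ = (2 3; 1 3; 2 0)
Along h;k (path 2):
  e0=[1,0] h~>[0,1] k~>[2,1,2]
  e1=[0,1] h~>[4,3] k~>[3,3,0]
  result₂ = (2 3; 1 3; 2 0)
Equal? equal; square commutes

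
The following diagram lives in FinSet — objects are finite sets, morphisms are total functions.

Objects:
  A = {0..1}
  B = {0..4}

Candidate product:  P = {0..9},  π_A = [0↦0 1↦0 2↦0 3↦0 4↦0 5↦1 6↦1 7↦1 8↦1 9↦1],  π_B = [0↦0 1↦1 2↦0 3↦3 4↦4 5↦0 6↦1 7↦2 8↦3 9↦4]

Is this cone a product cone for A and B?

|A|·|B| = 2·5 = 10;  |P| = 10
Check the pairing map k ↦ (π_A(k), π_B(k)):
  0 ↦ (0,0)
  1 ↦ (0,1)
  2 ↦ (0,0)  ✗ repeats pair of k=0
  3 ↦ (0,3)
  4 ↦ (0,4)
  5 ↦ (1,0)
  6 ↦ (1,1)
  7 ↦ (1,2)
  8 ↦ (1,3)
  9 ↦ (1,4)
distinct pairs in image: 9 / 10 needed
  → (0,0) hit at k=0 and k=2

Answer: NOT A VALID PRODUCT — duplicate pair at indices 0,2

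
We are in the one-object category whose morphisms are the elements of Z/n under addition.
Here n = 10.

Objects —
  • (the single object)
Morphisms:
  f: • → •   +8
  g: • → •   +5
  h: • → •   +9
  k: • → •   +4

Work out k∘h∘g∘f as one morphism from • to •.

Answer: +6

Trace:
  0 +8≡8 +5≡3 +9≡2 +4≡6  (mod 10)
⟦path⟧: +6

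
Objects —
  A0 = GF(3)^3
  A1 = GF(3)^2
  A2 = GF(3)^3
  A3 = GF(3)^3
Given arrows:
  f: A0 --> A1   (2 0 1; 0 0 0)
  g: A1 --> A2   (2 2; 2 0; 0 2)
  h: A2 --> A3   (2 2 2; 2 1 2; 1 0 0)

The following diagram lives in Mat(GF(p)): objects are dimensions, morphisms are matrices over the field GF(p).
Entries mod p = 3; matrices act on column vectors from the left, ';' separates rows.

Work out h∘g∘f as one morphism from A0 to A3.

  e0=[1,0,0] f-->[2,0] g-->[1,1,0] h-->[1,0,1]
  e1=[0,1,0] f-->[0,0] g-->[0,0,0] h-->[0,0,0]
  e2=[0,0,1] f-->[1,0] g-->[2,2,0] h-->[2,0,2]
composite: (1 0 2; 0 0 0; 1 0 2)

Answer: (1 0 2; 0 0 0; 1 0 2)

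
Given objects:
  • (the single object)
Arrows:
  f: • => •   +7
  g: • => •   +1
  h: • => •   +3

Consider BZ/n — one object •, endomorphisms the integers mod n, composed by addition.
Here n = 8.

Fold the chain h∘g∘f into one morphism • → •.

  0 +7≡7 +1≡0 +3≡3  (mod 8)
composite: +3

Answer: +3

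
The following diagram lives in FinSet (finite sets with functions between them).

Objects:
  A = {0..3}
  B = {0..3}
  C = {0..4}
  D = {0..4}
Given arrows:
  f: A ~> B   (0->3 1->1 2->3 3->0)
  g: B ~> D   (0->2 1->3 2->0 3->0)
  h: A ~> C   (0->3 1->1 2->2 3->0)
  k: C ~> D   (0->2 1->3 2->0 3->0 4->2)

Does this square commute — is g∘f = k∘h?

Along f;g (path 1):
  0 f~>3 g~>0
  1 f~>1 g~>3
  2 f~>3 g~>0
  3 f~>0 g~>2
  result₁ = (0->0 1->3 2->0 3->2)
Along h;k (path 2):
  0 h~>3 k~>0
  1 h~>1 k~>3
  2 h~>2 k~>0
  3 h~>0 k~>2
  result₂ = (0->0 1->3 2->0 3->2)
Equal? same morphism ✓

Answer: COMMUTES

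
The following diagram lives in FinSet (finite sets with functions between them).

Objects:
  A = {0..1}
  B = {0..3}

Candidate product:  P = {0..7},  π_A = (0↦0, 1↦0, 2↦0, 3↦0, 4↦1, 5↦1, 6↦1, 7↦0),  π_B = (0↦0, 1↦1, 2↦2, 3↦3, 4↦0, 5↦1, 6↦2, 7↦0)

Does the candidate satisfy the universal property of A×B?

|A|·|B| = 2·4 = 8;  |P| = 8
Check the pairing map k ↦ (π_A(k), π_B(k)):
  0 ↦ (0,0)
  1 ↦ (0,1)
  2 ↦ (0,2)
  3 ↦ (0,3)
  4 ↦ (1,0)
  5 ↦ (1,1)
  6 ↦ (1,2)
  7 ↦ (0,0)  ✗ repeats pair of k=0
distinct pairs in image: 7 / 8 needed
  → (0,0) hit at k=0 and k=7

Answer: NOT A VALID PRODUCT — duplicate pair at indices 0,7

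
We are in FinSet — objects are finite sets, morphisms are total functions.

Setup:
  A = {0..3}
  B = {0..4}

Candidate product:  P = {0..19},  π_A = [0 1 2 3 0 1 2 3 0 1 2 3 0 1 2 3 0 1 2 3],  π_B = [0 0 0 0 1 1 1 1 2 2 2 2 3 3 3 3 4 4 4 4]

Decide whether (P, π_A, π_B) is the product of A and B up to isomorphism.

|A|·|B| = 4·5 = 20;  |P| = 20
Check the pairing map k ↦ (π_A(k), π_B(k)):
  0 -> (0,0)
  1 -> (1,0)
  2 -> (2,0)
  3 -> (3,0)
  4 -> (0,1)
  5 -> (1,1)
  6 -> (2,1)
  7 -> (3,1)
  8 -> (0,2)
  9 -> (1,2)
  10 -> (2,2)
  11 -> (3,2)
  12 -> (0,3)
  13 -> (1,3)
  14 -> (2,3)
  15 -> (3,3)
  16 -> (0,4)
  17 -> (1,4)
  18 -> (2,4)
  19 -> (3,4)
distinct pairs in image: 20 / 20 needed
  → bijection onto A×B; projections well-typed.

Answer: VALID PRODUCT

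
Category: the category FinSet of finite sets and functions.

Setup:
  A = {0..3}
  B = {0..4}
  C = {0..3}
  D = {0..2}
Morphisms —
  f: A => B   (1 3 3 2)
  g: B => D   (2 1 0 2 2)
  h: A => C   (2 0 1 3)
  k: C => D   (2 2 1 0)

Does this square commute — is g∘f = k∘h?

Answer: COMMUTES

Derivation:
Along f;g (path 1):
  0 f=>1 g=>1
  1 f=>3 g=>2
  2 f=>3 g=>2
  3 f=>2 g=>0
  composite₁ = (1 2 2 0)
Along h;k (path 2):
  0 h=>2 k=>1
  1 h=>0 k=>2
  2 h=>1 k=>2
  3 h=>3 k=>0
  composite₂ = (1 2 2 0)
Equal? YES — commutes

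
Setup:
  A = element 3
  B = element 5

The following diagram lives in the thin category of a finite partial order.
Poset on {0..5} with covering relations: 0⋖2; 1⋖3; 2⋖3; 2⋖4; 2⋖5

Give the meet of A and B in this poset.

{x : x<=A ∧ x<=B} = {0,2}  (A=3, B=5)
  0 <= 2
  2 <= 2
glb = 2

Answer: A∧B = 2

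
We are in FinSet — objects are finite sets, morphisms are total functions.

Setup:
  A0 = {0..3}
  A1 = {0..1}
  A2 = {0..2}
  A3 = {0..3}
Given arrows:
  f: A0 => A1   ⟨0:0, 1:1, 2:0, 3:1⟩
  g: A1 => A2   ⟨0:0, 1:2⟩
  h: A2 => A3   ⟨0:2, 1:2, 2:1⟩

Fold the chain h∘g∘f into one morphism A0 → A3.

  0 f=>0 g=>0 h=>2
  1 f=>1 g=>2 h=>1
  2 f=>0 g=>0 h=>2
  3 f=>1 g=>2 h=>1
result: ⟨0:2, 1:1, 2:2, 3:1⟩

Answer: ⟨0:2, 1:1, 2:2, 3:1⟩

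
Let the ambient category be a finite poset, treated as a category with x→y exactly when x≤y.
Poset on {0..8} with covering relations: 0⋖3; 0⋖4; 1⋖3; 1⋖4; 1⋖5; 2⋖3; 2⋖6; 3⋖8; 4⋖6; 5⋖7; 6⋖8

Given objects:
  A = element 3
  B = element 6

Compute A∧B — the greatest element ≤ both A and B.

{x : x<=A ∧ x<=B} = {0,1,2}  (A=3, B=6)
  maximal lower bounds 0 and 1 are incomparable: neither 0<=1 nor 1<=0
→ no greatest lower bound exists

Answer: NO MEET EXISTS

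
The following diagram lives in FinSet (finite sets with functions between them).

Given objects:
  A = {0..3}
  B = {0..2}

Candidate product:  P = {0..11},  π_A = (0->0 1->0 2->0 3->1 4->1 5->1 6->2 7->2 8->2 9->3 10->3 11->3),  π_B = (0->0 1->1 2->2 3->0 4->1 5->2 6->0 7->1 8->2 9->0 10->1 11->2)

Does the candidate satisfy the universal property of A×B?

|A|·|B| = 4·3 = 12;  |P| = 12
Check the pairing map k ↦ (π_A(k), π_B(k)):
  0 -> (0,0)
  1 -> (0,1)
  2 -> (0,2)
  3 -> (1,0)
  4 -> (1,1)
  5 -> (1,2)
  6 -> (2,0)
  7 -> (2,1)
  8 -> (2,2)
  9 -> (3,0)
  10 -> (3,1)
  11 -> (3,2)
distinct pairs in image: 12 / 12 needed
  → bijection onto A×B; projections well-typed.

Answer: VALID PRODUCT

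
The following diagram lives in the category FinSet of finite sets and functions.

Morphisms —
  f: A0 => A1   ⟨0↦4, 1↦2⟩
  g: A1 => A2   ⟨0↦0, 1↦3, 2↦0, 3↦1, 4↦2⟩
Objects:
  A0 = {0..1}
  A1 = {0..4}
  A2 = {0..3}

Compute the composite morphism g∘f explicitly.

Answer: ⟨0↦2, 1↦0⟩

Derivation:
  0 f=>4 g=>2
  1 f=>2 g=>0
composite: ⟨0↦2, 1↦0⟩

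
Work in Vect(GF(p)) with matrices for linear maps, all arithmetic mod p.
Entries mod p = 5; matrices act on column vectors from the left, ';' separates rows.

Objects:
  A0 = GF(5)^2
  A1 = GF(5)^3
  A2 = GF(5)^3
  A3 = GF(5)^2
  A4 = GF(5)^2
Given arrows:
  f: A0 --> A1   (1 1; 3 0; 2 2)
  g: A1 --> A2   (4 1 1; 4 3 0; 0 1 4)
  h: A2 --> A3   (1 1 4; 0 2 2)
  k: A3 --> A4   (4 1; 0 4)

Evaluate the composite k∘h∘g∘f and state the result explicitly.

  e0=⟨1,0⟩ f-->⟨1,3,2⟩ g-->⟨4,3,1⟩ h-->⟨1,3⟩ k-->⟨2,2⟩
  e1=⟨0,1⟩ f-->⟨1,0,2⟩ g-->⟨1,4,3⟩ h-->⟨2,4⟩ k-->⟨2,1⟩
⟦path⟧: (2 2; 2 1)

Answer: (2 2; 2 1)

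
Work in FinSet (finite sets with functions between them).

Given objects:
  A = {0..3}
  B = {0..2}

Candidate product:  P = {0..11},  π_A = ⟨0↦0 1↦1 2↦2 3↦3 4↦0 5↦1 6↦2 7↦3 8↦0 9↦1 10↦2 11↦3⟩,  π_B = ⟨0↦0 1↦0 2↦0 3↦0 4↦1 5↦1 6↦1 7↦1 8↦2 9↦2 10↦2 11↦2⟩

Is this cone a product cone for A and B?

|A|·|B| = 4·3 = 12;  |P| = 12
Check the pairing map k ↦ (π_A(k), π_B(k)):
  0 ↦ (0,0)
  1 ↦ (1,0)
  2 ↦ (2,0)
  3 ↦ (3,0)
  4 ↦ (0,1)
  5 ↦ (1,1)
  6 ↦ (2,1)
  7 ↦ (3,1)
  8 ↦ (0,2)
  9 ↦ (1,2)
  10 ↦ (2,2)
  11 ↦ (3,2)
distinct pairs in image: 12 / 12 needed
  → bijection onto A×B; projections well-typed.

Answer: VALID PRODUCT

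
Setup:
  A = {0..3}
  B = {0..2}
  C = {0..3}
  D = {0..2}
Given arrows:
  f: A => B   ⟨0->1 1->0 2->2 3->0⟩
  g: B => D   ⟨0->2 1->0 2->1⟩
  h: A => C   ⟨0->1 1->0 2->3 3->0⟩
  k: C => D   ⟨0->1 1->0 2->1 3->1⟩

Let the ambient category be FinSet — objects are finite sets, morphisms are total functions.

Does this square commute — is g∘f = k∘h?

Along f;g (path 1):
  0 f=>1 g=>0
  1 f=>0 g=>2
  2 f=>2 g=>1
  3 f=>0 g=>2
  result₁ = ⟨0->0 1->2 2->1 3->2⟩
Along h;k (path 2):
  0 h=>1 k=>0
  1 h=>0 k=>1
  2 h=>3 k=>1
  3 h=>0 k=>1
  result₂ = ⟨0->0 1->1 2->1 3->1⟩
Equal? differ; not commutative

Answer: DOES NOT COMMUTE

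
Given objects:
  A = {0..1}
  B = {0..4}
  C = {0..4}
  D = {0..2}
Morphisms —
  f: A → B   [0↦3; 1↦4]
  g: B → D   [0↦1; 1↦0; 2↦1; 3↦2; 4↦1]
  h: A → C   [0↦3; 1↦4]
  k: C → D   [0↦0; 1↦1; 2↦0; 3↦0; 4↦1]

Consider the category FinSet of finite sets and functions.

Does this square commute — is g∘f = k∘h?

Answer: DOES NOT COMMUTE

Derivation:
Path 1 = f;g:
  0 f→3 g→2
  1 f→4 g→1
  ⟦path⟧₁ = [0↦2; 1↦1]
Path 2 = h;k:
  0 h→3 k→0
  1 h→4 k→1
  ⟦path⟧₂ = [0↦0; 1↦1]
Equal? distinct morphisms ✗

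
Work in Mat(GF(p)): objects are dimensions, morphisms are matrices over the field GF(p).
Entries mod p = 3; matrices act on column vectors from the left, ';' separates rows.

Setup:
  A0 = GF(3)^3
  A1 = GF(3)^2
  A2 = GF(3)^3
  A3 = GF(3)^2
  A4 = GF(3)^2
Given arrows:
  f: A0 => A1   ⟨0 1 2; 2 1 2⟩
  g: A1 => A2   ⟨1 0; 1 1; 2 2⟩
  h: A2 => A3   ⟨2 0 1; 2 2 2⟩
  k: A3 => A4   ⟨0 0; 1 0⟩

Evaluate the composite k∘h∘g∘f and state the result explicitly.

  e0=⟨1,0,0⟩ f=>⟨0,2⟩ g=>⟨0,2,1⟩ h=>⟨1,0⟩ k=>⟨0,1⟩
  e1=⟨0,1,0⟩ f=>⟨1,1⟩ g=>⟨1,2,1⟩ h=>⟨0,2⟩ k=>⟨0,0⟩
  e2=⟨0,0,1⟩ f=>⟨2,2⟩ g=>⟨2,1,2⟩ h=>⟨0,1⟩ k=>⟨0,0⟩
⟦path⟧: ⟨0 0 0; 1 0 0⟩

Answer: ⟨0 0 0; 1 0 0⟩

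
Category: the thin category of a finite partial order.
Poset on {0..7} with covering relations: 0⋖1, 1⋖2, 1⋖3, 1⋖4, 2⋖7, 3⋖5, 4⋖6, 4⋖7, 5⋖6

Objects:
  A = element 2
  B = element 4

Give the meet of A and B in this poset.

Answer: A∧B = 1

Trace:
{x : x<=A ∧ x<=B} = {0,1}  (A=2, B=4)
  0 <= 1
  1 <= 1
glb = 1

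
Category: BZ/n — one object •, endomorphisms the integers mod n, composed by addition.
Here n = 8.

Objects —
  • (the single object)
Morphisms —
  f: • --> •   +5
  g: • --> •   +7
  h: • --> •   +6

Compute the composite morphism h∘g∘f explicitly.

Answer: +2

Derivation:
  0 +5≡5 +7≡4 +6≡2  (mod 8)
result: +2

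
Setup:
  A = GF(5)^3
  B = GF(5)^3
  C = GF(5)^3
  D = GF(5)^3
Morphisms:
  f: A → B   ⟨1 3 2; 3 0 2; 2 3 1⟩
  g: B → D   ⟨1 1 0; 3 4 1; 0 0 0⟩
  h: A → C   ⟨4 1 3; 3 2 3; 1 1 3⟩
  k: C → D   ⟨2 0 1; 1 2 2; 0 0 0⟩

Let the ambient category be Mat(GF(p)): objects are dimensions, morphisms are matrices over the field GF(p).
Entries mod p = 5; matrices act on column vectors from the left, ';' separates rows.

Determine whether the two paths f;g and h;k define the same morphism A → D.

Answer: COMMUTES

Trace:
Along f;g (path 1):
  e0=⟨1,0,0⟩ f→⟨1,3,2⟩ g→⟨4,2,0⟩
  e1=⟨0,1,0⟩ f→⟨3,0,3⟩ g→⟨3,2,0⟩
  e2=⟨0,0,1⟩ f→⟨2,2,1⟩ g→⟨4,0,0⟩
  result₁ = ⟨4 3 4; 2 2 0; 0 0 0⟩
Along h;k (path 2):
  e0=⟨1,0,0⟩ h→⟨4,3,1⟩ k→⟨4,2,0⟩
  e1=⟨0,1,0⟩ h→⟨1,2,1⟩ k→⟨3,2,0⟩
  e2=⟨0,0,1⟩ h→⟨3,3,3⟩ k→⟨4,0,0⟩
  result₂ = ⟨4 3 4; 2 2 0; 0 0 0⟩
Equal? same morphism ✓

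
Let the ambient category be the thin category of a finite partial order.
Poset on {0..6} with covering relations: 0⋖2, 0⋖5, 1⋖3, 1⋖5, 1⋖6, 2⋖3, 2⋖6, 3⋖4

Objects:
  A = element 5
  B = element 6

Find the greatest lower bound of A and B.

Answer: NO MEET EXISTS

Work:
Lower bounds of A=5 and B=6: {0,1}
  maximal lower bounds 0 and 1 are incomparable: neither 0⊑1 nor 1⊑0
→ no greatest lower bound exists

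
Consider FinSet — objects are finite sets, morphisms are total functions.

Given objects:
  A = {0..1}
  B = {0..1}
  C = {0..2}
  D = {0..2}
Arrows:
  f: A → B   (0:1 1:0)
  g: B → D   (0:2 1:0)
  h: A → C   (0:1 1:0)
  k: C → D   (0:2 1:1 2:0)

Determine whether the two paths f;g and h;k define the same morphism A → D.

Answer: DOES NOT COMMUTE

Work:
Along f;g (path 1):
  0 f→1 g→0
  1 f→0 g→2
  result₁ = (0:0 1:2)
Along h;k (path 2):
  0 h→1 k→1
  1 h→0 k→2
  result₂ = (0:1 1:2)
Equal? distinct morphisms ✗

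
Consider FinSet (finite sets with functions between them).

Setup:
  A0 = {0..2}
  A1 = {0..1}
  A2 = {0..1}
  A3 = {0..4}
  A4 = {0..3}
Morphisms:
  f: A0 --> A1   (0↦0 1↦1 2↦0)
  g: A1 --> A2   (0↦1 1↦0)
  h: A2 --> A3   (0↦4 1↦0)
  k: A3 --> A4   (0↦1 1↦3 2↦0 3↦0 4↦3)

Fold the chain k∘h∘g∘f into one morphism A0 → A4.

  0 f-->0 g-->1 h-->0 k-->1
  1 f-->1 g-->0 h-->4 k-->3
  2 f-->0 g-->1 h-->0 k-->1
⟦path⟧: (0↦1 1↦3 2↦1)

Answer: (0↦1 1↦3 2↦1)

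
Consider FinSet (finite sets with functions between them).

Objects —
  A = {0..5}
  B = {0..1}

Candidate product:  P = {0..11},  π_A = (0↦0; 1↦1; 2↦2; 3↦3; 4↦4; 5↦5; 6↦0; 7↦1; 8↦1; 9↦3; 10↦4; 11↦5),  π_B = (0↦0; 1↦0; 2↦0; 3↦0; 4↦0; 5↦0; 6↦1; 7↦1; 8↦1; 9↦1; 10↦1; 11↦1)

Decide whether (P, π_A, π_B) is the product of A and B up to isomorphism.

Answer: NOT A VALID PRODUCT — duplicate pair at indices 7,8

Work:
|A|·|B| = 6·2 = 12;  |P| = 12
Check the pairing map k ↦ (π_A(k), π_B(k)):
  0 ↦ (0,0)
  1 ↦ (1,0)
  2 ↦ (2,0)
  3 ↦ (3,0)
  4 ↦ (4,0)
  5 ↦ (5,0)
  6 ↦ (0,1)
  7 ↦ (1,1)
  8 ↦ (1,1)  ✗ repeats pair of k=7
  9 ↦ (3,1)
  10 ↦ (4,1)
  11 ↦ (5,1)
distinct pairs in image: 11 / 12 needed
  → (1,1) hit at k=7 and k=8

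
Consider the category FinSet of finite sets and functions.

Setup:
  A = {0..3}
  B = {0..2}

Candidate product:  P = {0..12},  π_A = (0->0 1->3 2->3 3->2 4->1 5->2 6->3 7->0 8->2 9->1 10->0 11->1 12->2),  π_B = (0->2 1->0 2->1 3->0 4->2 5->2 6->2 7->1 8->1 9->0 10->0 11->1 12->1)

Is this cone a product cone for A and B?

Answer: NOT A VALID PRODUCT — |P|=13 ≠ |A|·|B|=12

Trace:
|A|·|B| = 4·3 = 12;  |P| = 13
  → cardinalities differ; no bijection possible.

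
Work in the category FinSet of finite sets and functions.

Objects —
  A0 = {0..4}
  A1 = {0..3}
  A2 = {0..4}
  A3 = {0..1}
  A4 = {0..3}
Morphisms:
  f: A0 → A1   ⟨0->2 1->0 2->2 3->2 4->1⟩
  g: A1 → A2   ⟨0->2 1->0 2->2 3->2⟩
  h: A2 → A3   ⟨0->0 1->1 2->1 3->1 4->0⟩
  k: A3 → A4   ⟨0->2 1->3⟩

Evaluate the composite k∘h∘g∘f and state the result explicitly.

Answer: ⟨0->3 1->3 2->3 3->3 4->2⟩

Work:
  0 f→2 g→2 h→1 k→3
  1 f→0 g→2 h→1 k→3
  2 f→2 g→2 h→1 k→3
  3 f→2 g→2 h→1 k→3
  4 f→1 g→0 h→0 k→2
⟦path⟧: ⟨0->3 1->3 2->3 3->3 4->2⟩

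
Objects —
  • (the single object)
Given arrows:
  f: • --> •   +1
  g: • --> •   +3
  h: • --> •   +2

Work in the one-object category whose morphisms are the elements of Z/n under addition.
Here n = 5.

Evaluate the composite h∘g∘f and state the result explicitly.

  0 +1≡1 +3≡4 +2≡1  (mod 5)
composite: +1

Answer: +1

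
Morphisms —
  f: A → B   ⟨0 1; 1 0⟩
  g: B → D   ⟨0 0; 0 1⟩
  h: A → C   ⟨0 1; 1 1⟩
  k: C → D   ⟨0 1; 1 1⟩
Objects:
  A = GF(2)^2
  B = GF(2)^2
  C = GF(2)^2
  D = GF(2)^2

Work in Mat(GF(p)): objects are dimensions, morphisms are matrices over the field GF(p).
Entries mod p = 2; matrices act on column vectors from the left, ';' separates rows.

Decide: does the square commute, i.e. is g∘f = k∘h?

Along f;g (path 1):
  e0=(1,0) f→(0,1) g→(0,1)
  e1=(0,1) f→(1,0) g→(0,0)
  ⟦path⟧₁ = ⟨0 0; 1 0⟩
Along h;k (path 2):
  e0=(1,0) h→(0,1) k→(1,1)
  e1=(0,1) h→(1,1) k→(1,0)
  ⟦path⟧₂ = ⟨1 1; 1 0⟩
Equal? differ; not commutative

Answer: DOES NOT COMMUTE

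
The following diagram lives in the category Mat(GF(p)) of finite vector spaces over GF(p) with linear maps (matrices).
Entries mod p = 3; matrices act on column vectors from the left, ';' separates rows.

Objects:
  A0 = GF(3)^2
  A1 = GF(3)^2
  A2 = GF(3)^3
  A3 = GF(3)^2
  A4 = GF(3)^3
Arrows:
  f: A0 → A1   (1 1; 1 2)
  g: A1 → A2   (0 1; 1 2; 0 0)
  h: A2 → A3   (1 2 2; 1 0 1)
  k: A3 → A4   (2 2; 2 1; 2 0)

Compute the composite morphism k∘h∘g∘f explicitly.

  e0=[1,0] f→[1,1] g→[1,0,0] h→[1,1] k→[1,0,2]
  e1=[0,1] f→[1,2] g→[2,2,0] h→[0,2] k→[1,2,0]
result: (1 1; 0 2; 2 0)

Answer: (1 1; 0 2; 2 0)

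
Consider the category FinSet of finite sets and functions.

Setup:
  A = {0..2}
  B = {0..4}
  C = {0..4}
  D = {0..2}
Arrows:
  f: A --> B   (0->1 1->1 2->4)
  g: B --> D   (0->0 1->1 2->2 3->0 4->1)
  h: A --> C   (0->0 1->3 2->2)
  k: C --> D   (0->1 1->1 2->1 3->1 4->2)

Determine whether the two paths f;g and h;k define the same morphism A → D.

1) trace f;g:
  0 f-->1 g-->1
  1 f-->1 g-->1
  2 f-->4 g-->1
  composite₁ = (0->1 1->1 2->1)
2) trace h;k:
  0 h-->0 k-->1
  1 h-->3 k-->1
  2 h-->2 k-->1
  composite₂ = (0->1 1->1 2->1)
Equal? same morphism ✓

Answer: COMMUTES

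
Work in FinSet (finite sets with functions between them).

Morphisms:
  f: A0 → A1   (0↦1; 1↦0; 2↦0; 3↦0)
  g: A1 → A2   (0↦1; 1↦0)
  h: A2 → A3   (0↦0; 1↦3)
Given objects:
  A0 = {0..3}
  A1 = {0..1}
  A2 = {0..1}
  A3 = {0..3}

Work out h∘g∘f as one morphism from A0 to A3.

Answer: (0↦0; 1↦3; 2↦3; 3↦3)

Derivation:
  0 f→1 g→0 h→0
  1 f→0 g→1 h→3
  2 f→0 g→1 h→3
  3 f→0 g→1 h→3
result: (0↦0; 1↦3; 2↦3; 3↦3)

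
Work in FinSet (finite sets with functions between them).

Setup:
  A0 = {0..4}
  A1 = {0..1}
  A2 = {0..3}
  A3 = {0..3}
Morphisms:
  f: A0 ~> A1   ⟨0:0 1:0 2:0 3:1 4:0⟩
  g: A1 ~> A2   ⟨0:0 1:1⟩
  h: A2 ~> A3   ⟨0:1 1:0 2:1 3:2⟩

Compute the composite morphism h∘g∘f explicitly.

  0 f~>0 g~>0 h~>1
  1 f~>0 g~>0 h~>1
  2 f~>0 g~>0 h~>1
  3 f~>1 g~>1 h~>0
  4 f~>0 g~>0 h~>1
⟦path⟧: ⟨0:1 1:1 2:1 3:0 4:1⟩

Answer: ⟨0:1 1:1 2:1 3:0 4:1⟩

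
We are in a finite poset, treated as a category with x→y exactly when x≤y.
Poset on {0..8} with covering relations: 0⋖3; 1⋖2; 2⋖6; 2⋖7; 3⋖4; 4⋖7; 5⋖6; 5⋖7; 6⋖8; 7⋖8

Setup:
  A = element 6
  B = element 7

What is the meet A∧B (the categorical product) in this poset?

{x : x≤A ∧ x≤B} = {1,2,5}  (A=6, B=7)
  maximal lower bounds 2 and 5 are incomparable: neither 2≤5 nor 5≤2
→ no greatest lower bound exists

Answer: NO MEET EXISTS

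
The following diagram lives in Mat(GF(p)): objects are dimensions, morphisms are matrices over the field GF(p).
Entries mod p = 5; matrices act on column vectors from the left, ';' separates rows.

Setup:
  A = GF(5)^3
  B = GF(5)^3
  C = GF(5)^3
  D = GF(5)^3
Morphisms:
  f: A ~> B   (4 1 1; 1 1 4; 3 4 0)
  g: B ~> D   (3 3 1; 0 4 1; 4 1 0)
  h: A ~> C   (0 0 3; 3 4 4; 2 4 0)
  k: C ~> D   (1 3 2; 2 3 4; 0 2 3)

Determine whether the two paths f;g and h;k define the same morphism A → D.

Answer: DOES NOT COMMUTE

Work:
1) trace f;g:
  e0=⟨1,0,0⟩ f~>⟨4,1,3⟩ g~>⟨3,2,2⟩
  e1=⟨0,1,0⟩ f~>⟨1,1,4⟩ g~>⟨0,3,0⟩
  e2=⟨0,0,1⟩ f~>⟨1,4,0⟩ g~>⟨0,1,3⟩
  result₁ = (3 0 0; 2 3 1; 2 0 3)
2) trace h;k:
  e0=⟨1,0,0⟩ h~>⟨0,3,2⟩ k~>⟨3,2,2⟩
  e1=⟨0,1,0⟩ h~>⟨0,4,4⟩ k~>⟨0,3,0⟩
  e2=⟨0,0,1⟩ h~>⟨3,4,0⟩ k~>⟨0,3,3⟩
  result₂ = (3 0 0; 2 3 3; 2 0 3)
Equal? differ; not commutative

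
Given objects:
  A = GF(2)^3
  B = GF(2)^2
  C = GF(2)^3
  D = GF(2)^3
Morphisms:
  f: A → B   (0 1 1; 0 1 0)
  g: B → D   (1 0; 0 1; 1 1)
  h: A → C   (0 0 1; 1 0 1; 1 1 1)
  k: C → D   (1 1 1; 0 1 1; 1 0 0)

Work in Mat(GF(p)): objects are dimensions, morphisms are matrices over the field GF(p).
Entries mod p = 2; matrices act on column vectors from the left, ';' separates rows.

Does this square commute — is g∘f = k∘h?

Answer: COMMUTES

Trace:
Along f;g (path 1):
  e0=⟨1,0,0⟩ f→⟨0,0⟩ g→⟨0,0,0⟩
  e1=⟨0,1,0⟩ f→⟨1,1⟩ g→⟨1,1,0⟩
  e2=⟨0,0,1⟩ f→⟨1,0⟩ g→⟨1,0,1⟩
  result₁ = (0 1 1; 0 1 0; 0 0 1)
Along h;k (path 2):
  e0=⟨1,0,0⟩ h→⟨0,1,1⟩ k→⟨0,0,0⟩
  e1=⟨0,1,0⟩ h→⟨0,0,1⟩ k→⟨1,1,0⟩
  e2=⟨0,0,1⟩ h→⟨1,1,1⟩ k→⟨1,0,1⟩
  result₂ = (0 1 1; 0 1 0; 0 0 1)
Equal? equal; square commutes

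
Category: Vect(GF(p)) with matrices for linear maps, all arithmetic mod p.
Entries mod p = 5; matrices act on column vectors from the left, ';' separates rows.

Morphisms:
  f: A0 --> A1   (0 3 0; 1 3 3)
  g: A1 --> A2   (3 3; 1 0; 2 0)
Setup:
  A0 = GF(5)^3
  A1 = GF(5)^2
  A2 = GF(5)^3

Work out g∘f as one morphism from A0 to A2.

  e0=⟨1,0,0⟩ f-->⟨0,1⟩ g-->⟨3,0,0⟩
  e1=⟨0,1,0⟩ f-->⟨3,3⟩ g-->⟨3,3,1⟩
  e2=⟨0,0,1⟩ f-->⟨0,3⟩ g-->⟨4,0,0⟩
composite: (3 3 4; 0 3 0; 0 1 0)

Answer: (3 3 4; 0 3 0; 0 1 0)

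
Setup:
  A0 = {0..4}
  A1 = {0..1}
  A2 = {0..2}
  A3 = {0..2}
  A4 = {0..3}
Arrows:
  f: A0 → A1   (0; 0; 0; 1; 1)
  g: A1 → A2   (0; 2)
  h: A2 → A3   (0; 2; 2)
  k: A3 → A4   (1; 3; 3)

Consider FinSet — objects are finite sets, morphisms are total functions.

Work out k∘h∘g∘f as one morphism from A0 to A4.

  0 f→0 g→0 h→0 k→1
  1 f→0 g→0 h→0 k→1
  2 f→0 g→0 h→0 k→1
  3 f→1 g→2 h→2 k→3
  4 f→1 g→2 h→2 k→3
result: (1; 1; 1; 3; 3)

Answer: (1; 1; 1; 3; 3)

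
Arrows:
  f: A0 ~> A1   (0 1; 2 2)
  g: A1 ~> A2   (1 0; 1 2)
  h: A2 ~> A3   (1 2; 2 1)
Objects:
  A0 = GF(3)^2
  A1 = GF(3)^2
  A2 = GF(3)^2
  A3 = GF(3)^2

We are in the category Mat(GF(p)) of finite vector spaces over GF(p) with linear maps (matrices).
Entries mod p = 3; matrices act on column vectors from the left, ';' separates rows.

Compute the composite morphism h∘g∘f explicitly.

Answer: (2 2; 1 1)

Trace:
  e0=(1,0) f~>(0,2) g~>(0,1) h~>(2,1)
  e1=(0,1) f~>(1,2) g~>(1,2) h~>(2,1)
result: (2 2; 1 1)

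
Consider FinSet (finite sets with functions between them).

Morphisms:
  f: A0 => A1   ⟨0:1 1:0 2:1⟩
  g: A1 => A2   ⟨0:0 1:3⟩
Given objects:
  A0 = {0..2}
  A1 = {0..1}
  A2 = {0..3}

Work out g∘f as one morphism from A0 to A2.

  0 f=>1 g=>3
  1 f=>0 g=>0
  2 f=>1 g=>3
result: ⟨0:3 1:0 2:3⟩

Answer: ⟨0:3 1:0 2:3⟩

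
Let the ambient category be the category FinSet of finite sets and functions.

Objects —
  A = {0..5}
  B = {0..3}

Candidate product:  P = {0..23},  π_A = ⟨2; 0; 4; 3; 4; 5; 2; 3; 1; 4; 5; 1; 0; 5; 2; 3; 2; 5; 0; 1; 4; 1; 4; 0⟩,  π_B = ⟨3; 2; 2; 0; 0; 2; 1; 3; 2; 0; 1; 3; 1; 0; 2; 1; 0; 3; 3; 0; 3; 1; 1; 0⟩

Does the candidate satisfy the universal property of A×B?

Answer: NOT A VALID PRODUCT — duplicate pair at indices 4,9

Derivation:
|A|·|B| = 6·4 = 24;  |P| = 24
Check the pairing map k ↦ (π_A(k), π_B(k)):
  0 : (2,3)
  1 : (0,2)
  2 : (4,2)
  3 : (3,0)
  4 : (4,0)
  5 : (5,2)
  6 : (2,1)
  7 : (3,3)
  8 : (1,2)
  9 : (4,0)  ✗ repeats pair of k=4
  10 : (5,1)
  11 : (1,3)
  12 : (0,1)
  13 : (5,0)
  14 : (2,2)
  15 : (3,1)
  16 : (2,0)
  17 : (5,3)
  18 : (0,3)
  19 : (1,0)
  20 : (4,3)
  21 : (1,1)
  22 : (4,1)
  23 : (0,0)
distinct pairs in image: 23 / 24 needed
  → (4,0) hit at k=4 and k=9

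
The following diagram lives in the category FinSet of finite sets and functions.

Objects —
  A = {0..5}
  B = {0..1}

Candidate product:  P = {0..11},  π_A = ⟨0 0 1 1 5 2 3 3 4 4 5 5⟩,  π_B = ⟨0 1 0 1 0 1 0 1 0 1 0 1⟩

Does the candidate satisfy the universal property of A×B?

|A|·|B| = 6·2 = 12;  |P| = 12
Check the pairing map k ↦ (π_A(k), π_B(k)):
  0 : (0,0)
  1 : (0,1)
  2 : (1,0)
  3 : (1,1)
  4 : (5,0)
  5 : (2,1)
  6 : (3,0)
  7 : (3,1)
  8 : (4,0)
  9 : (4,1)
  10 : (5,0)  ✗ repeats pair of k=4
  11 : (5,1)
distinct pairs in image: 11 / 12 needed
  → (5,0) hit at k=4 and k=10

Answer: NOT A VALID PRODUCT — duplicate pair at indices 10,4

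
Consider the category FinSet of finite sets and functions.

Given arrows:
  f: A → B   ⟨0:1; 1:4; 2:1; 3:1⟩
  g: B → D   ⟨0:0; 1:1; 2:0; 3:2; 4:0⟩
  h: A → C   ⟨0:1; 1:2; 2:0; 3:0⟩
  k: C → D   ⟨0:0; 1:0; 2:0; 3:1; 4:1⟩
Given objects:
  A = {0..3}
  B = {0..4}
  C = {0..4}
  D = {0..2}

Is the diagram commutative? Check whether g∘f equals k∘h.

Along f;g (path 1):
  0 f→1 g→1
  1 f→4 g→0
  2 f→1 g→1
  3 f→1 g→1
  ⟦path⟧₁ = ⟨0:1; 1:0; 2:1; 3:1⟩
Along h;k (path 2):
  0 h→1 k→0
  1 h→2 k→0
  2 h→0 k→0
  3 h→0 k→0
  ⟦path⟧₂ = ⟨0:0; 1:0; 2:0; 3:0⟩
Equal? NO — does not commute

Answer: DOES NOT COMMUTE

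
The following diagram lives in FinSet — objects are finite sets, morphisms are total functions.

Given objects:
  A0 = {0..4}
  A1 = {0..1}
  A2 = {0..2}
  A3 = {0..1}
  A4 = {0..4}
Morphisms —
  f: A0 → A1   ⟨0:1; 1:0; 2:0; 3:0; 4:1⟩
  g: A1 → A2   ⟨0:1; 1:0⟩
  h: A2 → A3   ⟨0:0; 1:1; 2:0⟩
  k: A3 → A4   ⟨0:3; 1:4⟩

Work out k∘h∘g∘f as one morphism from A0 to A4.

  0 f→1 g→0 h→0 k→3
  1 f→0 g→1 h→1 k→4
  2 f→0 g→1 h→1 k→4
  3 f→0 g→1 h→1 k→4
  4 f→1 g→0 h→0 k→3
composite: ⟨0:3; 1:4; 2:4; 3:4; 4:3⟩

Answer: ⟨0:3; 1:4; 2:4; 3:4; 4:3⟩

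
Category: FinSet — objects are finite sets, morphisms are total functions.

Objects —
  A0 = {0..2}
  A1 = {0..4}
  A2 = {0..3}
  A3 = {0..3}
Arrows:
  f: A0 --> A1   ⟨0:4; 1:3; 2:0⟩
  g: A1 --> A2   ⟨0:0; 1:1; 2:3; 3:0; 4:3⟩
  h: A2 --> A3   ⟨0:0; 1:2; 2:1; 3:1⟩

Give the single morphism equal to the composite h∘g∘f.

Answer: ⟨0:1; 1:0; 2:0⟩

Derivation:
  0 f-->4 g-->3 h-->1
  1 f-->3 g-->0 h-->0
  2 f-->0 g-->0 h-->0
⟦path⟧: ⟨0:1; 1:0; 2:0⟩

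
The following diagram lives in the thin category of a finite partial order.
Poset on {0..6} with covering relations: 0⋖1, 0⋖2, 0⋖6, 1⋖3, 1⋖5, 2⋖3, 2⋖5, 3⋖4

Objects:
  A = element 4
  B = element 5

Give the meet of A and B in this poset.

{x : x≤A ∧ x≤B} = {0,1,2}  (A=4, B=5)
  maximal lower bounds 1 and 2 are incomparable: neither 1≤2 nor 2≤1
→ no greatest lower bound exists

Answer: NO MEET EXISTS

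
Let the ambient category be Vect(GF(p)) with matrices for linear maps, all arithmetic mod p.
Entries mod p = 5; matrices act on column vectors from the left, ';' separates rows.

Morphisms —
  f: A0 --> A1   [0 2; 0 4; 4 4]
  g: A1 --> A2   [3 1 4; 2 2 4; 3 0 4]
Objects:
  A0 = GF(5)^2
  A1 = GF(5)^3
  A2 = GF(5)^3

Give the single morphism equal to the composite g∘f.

Answer: [1 1; 1 3; 1 2]

Work:
  e0=(1,0) f-->(0,0,4) g-->(1,1,1)
  e1=(0,1) f-->(2,4,4) g-->(1,3,2)
⟦path⟧: [1 1; 1 3; 1 2]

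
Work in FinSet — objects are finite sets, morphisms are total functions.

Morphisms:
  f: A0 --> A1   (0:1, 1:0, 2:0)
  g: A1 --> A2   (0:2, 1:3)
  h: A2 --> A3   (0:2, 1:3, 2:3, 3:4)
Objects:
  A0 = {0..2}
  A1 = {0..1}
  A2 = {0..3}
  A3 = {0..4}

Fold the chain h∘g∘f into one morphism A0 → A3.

Answer: (0:4, 1:3, 2:3)

Trace:
  0 f-->1 g-->3 h-->4
  1 f-->0 g-->2 h-->3
  2 f-->0 g-->2 h-->3
result: (0:4, 1:3, 2:3)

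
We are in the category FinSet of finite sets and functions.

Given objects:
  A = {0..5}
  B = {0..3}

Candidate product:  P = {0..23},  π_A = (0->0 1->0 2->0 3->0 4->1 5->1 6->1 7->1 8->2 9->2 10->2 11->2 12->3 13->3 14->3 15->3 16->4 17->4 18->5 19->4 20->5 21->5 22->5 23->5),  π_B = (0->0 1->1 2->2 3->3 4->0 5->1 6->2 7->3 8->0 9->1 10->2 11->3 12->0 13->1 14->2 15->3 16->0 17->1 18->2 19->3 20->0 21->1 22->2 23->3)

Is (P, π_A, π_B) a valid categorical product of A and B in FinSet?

|A|·|B| = 6·4 = 24;  |P| = 24
Check the pairing map k ↦ (π_A(k), π_B(k)):
  0 -> (0,0)
  1 -> (0,1)
  2 -> (0,2)
  3 -> (0,3)
  4 -> (1,0)
  5 -> (1,1)
  6 -> (1,2)
  7 -> (1,3)
  8 -> (2,0)
  9 -> (2,1)
  10 -> (2,2)
  11 -> (2,3)
  12 -> (3,0)
  13 -> (3,1)
  14 -> (3,2)
  15 -> (3,3)
  16 -> (4,0)
  17 -> (4,1)
  18 -> (5,2)
  19 -> (4,3)
  20 -> (5,0)
  21 -> (5,1)
  22 -> (5,2)  ✗ repeats pair of k=18
  23 -> (5,3)
distinct pairs in image: 23 / 24 needed
  → (5,2) hit at k=18 and k=22

Answer: NOT A VALID PRODUCT — duplicate pair at indices 22,18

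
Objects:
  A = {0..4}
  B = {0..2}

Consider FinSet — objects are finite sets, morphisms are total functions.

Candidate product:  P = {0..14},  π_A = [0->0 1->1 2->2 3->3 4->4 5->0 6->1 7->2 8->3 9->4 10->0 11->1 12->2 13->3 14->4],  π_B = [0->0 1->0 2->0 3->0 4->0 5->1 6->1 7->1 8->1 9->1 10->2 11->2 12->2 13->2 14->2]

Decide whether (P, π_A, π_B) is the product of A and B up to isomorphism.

Answer: VALID PRODUCT

Derivation:
|A|·|B| = 5·3 = 15;  |P| = 15
Check the pairing map k ↦ (π_A(k), π_B(k)):
  0 -> (0,0)
  1 -> (1,0)
  2 -> (2,0)
  3 -> (3,0)
  4 -> (4,0)
  5 -> (0,1)
  6 -> (1,1)
  7 -> (2,1)
  8 -> (3,1)
  9 -> (4,1)
  10 -> (0,2)
  11 -> (1,2)
  12 -> (2,2)
  13 -> (3,2)
  14 -> (4,2)
distinct pairs in image: 15 / 15 needed
  → bijection onto A×B; projections well-typed.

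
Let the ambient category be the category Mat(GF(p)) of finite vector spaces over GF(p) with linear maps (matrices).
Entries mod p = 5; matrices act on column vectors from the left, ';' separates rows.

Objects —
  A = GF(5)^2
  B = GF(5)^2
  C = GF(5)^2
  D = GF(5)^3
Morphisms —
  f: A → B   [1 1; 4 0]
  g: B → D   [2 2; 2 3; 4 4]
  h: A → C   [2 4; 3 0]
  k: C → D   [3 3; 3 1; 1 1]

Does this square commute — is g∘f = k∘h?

Along f;g (path 1):
  e0=[1,0] f→[1,4] g→[0,4,0]
  e1=[0,1] f→[1,0] g→[2,2,4]
  result₁ = [0 2; 4 2; 0 4]
Along h;k (path 2):
  e0=[1,0] h→[2,3] k→[0,4,0]
  e1=[0,1] h→[4,0] k→[2,2,4]
  result₂ = [0 2; 4 2; 0 4]
Equal? YES — commutes

Answer: COMMUTES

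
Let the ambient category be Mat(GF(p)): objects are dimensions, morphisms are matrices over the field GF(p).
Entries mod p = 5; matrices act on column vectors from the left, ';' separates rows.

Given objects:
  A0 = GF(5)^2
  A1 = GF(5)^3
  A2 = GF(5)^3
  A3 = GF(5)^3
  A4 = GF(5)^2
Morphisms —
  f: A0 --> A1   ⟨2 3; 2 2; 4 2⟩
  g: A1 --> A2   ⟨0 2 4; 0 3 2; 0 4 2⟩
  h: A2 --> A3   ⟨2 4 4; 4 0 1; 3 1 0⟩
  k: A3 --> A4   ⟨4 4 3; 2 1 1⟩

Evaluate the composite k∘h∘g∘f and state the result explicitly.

Answer: ⟨1 1; 0 0⟩

Derivation:
  e0=⟨1,0⟩ f-->⟨2,2,4⟩ g-->⟨0,4,1⟩ h-->⟨0,1,4⟩ k-->⟨1,0⟩
  e1=⟨0,1⟩ f-->⟨3,2,2⟩ g-->⟨2,0,2⟩ h-->⟨2,0,1⟩ k-->⟨1,0⟩
composite: ⟨1 1; 0 0⟩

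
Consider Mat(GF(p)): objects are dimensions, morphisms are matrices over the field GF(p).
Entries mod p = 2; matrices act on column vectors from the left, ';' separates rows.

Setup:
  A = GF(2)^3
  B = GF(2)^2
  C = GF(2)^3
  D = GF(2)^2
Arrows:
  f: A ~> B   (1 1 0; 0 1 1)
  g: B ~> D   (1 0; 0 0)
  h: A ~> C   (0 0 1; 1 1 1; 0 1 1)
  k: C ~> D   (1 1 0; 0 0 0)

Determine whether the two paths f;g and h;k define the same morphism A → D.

Along f;g (path 1):
  e0=⟨1,0,0⟩ f~>⟨1,0⟩ g~>⟨1,0⟩
  e1=⟨0,1,0⟩ f~>⟨1,1⟩ g~>⟨1,0⟩
  e2=⟨0,0,1⟩ f~>⟨0,1⟩ g~>⟨0,0⟩
  ⟦path⟧₁ = (1 1 0; 0 0 0)
Along h;k (path 2):
  e0=⟨1,0,0⟩ h~>⟨0,1,0⟩ k~>⟨1,0⟩
  e1=⟨0,1,0⟩ h~>⟨0,1,1⟩ k~>⟨1,0⟩
  e2=⟨0,0,1⟩ h~>⟨1,1,1⟩ k~>⟨0,0⟩
  ⟦path⟧₂ = (1 1 0; 0 0 0)
Equal? same morphism ✓

Answer: COMMUTES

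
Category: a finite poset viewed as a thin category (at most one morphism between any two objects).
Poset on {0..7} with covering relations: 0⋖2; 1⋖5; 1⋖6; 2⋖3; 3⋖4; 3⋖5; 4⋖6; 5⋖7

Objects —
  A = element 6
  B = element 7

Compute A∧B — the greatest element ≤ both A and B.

Lower bounds of A=6 and B=7: {0,1,2,3}
  maximal lower bounds 1 and 3 are incomparable: neither 1<=3 nor 3<=1
→ no greatest lower bound exists

Answer: NO MEET EXISTS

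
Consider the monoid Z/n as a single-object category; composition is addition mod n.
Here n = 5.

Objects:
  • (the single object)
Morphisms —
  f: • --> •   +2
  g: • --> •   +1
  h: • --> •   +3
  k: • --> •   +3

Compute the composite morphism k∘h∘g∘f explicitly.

Answer: +4

Derivation:
  0 +2≡2 +1≡3 +3≡1 +3≡4  (mod 5)
result: +4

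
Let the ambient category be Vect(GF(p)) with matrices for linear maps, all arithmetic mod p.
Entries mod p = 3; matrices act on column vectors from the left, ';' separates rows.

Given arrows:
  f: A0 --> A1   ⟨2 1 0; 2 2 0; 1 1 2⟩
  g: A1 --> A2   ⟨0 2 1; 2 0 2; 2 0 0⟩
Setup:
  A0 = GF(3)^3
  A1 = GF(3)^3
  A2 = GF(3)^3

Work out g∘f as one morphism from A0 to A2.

Answer: ⟨2 2 2; 0 1 1; 1 2 0⟩

Derivation:
  e0=⟨1,0,0⟩ f-->⟨2,2,1⟩ g-->⟨2,0,1⟩
  e1=⟨0,1,0⟩ f-->⟨1,2,1⟩ g-->⟨2,1,2⟩
  e2=⟨0,0,1⟩ f-->⟨0,0,2⟩ g-->⟨2,1,0⟩
result: ⟨2 2 2; 0 1 1; 1 2 0⟩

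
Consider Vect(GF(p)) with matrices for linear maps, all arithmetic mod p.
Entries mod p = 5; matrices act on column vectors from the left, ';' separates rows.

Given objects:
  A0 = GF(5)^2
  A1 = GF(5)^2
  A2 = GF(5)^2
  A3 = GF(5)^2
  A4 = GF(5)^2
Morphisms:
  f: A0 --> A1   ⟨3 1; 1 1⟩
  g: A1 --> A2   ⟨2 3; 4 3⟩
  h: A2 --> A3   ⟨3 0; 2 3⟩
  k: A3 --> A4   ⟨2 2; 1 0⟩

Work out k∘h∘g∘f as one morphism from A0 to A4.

Answer: ⟨0 2; 2 0⟩

Work:
  e0=(1,0) f-->(3,1) g-->(4,0) h-->(2,3) k-->(0,2)
  e1=(0,1) f-->(1,1) g-->(0,2) h-->(0,1) k-->(2,0)
⟦path⟧: ⟨0 2; 2 0⟩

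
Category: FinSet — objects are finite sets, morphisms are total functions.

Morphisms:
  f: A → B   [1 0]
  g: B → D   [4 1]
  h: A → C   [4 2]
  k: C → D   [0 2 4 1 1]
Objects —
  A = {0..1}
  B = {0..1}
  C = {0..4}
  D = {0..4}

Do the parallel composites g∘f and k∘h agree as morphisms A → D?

Answer: COMMUTES

Work:
Along f;g (path 1):
  0 f→1 g→1
  1 f→0 g→4
  ⟦path⟧₁ = [1 4]
Along h;k (path 2):
  0 h→4 k→1
  1 h→2 k→4
  ⟦path⟧₂ = [1 4]
Equal? same morphism ✓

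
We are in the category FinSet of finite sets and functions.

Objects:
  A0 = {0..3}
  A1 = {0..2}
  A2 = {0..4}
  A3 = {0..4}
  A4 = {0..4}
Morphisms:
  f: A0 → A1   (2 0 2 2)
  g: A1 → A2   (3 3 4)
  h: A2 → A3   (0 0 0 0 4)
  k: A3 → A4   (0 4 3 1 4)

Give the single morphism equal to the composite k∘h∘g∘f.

Answer: (4 0 4 4)

Derivation:
  0 f→2 g→4 h→4 k→4
  1 f→0 g→3 h→0 k→0
  2 f→2 g→4 h→4 k→4
  3 f→2 g→4 h→4 k→4
⟦path⟧: (4 0 4 4)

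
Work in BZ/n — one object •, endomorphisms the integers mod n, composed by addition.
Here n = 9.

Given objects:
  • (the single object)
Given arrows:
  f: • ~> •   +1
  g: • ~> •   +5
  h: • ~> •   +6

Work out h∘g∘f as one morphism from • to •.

Answer: +3

Derivation:
  0 +1≡1 +5≡6 +6≡3  (mod 9)
⟦path⟧: +3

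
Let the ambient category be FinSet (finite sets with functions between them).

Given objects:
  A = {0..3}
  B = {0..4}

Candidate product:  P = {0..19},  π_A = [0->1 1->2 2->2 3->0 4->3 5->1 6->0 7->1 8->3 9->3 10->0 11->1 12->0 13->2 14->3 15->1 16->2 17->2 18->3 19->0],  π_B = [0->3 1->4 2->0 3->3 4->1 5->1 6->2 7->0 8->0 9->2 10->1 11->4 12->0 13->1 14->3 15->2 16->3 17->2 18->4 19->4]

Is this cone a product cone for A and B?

Answer: VALID PRODUCT

Trace:
|A|·|B| = 4·5 = 20;  |P| = 20
Check the pairing map k ↦ (π_A(k), π_B(k)):
  0 -> (1,3)
  1 -> (2,4)
  2 -> (2,0)
  3 -> (0,3)
  4 -> (3,1)
  5 -> (1,1)
  6 -> (0,2)
  7 -> (1,0)
  8 -> (3,0)
  9 -> (3,2)
  10 -> (0,1)
  11 -> (1,4)
  12 -> (0,0)
  13 -> (2,1)
  14 -> (3,3)
  15 -> (1,2)
  16 -> (2,3)
  17 -> (2,2)
  18 -> (3,4)
  19 -> (0,4)
distinct pairs in image: 20 / 20 needed
  → bijection onto A×B; projections well-typed.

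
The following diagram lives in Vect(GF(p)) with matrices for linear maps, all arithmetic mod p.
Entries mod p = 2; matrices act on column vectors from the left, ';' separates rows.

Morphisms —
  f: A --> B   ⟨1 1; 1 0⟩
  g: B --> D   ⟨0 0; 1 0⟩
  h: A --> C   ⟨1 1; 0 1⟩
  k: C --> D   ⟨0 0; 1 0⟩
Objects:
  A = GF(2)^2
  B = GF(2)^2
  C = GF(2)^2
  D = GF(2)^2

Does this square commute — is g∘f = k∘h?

Answer: COMMUTES

Trace:
1) trace f;g:
  e0=[1,0] f-->[1,1] g-->[0,1]
  e1=[0,1] f-->[1,0] g-->[0,1]
  result₁ = ⟨0 0; 1 1⟩
2) trace h;k:
  e0=[1,0] h-->[1,0] k-->[0,1]
  e1=[0,1] h-->[1,1] k-->[0,1]
  result₂ = ⟨0 0; 1 1⟩
Equal? equal; square commutes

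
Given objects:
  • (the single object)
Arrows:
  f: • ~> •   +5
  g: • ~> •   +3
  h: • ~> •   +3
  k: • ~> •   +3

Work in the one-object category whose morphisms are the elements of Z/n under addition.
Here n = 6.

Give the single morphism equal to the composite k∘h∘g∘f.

  0 +5≡5 +3≡2 +3≡5 +3≡2  (mod 6)
result: +2

Answer: +2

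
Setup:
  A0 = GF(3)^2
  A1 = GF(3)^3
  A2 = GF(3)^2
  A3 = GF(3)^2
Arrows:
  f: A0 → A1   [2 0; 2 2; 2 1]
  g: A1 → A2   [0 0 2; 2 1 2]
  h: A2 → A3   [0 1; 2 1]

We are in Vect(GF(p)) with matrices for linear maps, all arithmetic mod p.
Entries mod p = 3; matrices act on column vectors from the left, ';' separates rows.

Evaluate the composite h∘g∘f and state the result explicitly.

  e0=(1,0) f→(2,2,2) g→(1,1) h→(1,0)
  e1=(0,1) f→(0,2,1) g→(2,1) h→(1,2)
result: [1 1; 0 2]

Answer: [1 1; 0 2]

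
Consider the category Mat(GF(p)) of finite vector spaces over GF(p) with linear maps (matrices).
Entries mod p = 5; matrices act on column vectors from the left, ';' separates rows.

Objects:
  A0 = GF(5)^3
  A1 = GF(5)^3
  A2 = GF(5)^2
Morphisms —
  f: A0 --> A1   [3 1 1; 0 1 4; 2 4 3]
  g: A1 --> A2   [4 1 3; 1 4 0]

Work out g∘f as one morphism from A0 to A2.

  e0=⟨1,0,0⟩ f-->⟨3,0,2⟩ g-->⟨3,3⟩
  e1=⟨0,1,0⟩ f-->⟨1,1,4⟩ g-->⟨2,0⟩
  e2=⟨0,0,1⟩ f-->⟨1,4,3⟩ g-->⟨2,2⟩
result: [3 2 2; 3 0 2]

Answer: [3 2 2; 3 0 2]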